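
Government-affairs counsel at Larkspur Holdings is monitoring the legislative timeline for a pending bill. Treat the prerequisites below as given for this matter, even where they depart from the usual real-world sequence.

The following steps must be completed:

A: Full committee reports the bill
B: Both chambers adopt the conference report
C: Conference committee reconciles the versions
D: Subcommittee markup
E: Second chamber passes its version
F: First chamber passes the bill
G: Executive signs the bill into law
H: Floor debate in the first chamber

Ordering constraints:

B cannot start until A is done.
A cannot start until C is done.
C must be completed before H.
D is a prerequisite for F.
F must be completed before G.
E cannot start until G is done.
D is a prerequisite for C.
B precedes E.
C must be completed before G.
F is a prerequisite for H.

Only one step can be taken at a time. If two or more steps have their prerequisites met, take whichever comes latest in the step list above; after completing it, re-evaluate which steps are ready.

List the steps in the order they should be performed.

D F C H G A B E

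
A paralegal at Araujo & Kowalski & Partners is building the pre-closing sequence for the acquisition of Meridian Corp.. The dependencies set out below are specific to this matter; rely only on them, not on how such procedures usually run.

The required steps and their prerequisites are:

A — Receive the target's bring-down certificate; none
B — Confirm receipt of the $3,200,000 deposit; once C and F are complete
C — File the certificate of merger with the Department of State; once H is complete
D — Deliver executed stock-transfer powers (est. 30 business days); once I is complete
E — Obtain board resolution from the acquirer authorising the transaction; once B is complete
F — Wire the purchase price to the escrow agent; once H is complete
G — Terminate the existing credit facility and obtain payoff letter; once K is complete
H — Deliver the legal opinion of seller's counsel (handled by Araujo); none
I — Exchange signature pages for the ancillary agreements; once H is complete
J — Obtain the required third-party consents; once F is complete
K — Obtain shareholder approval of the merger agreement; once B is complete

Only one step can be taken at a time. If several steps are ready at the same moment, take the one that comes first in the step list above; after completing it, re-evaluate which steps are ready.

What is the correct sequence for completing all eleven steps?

A H C F B E I D J K G

Nothing is required for A and H. A is listed earlier → A first.
That leaves H as the only ready step → H.
Now C, F and I have their prerequisites met. C is listed earlier, so C next.
Now F and I have their prerequisites met. F is listed earlier, so F next.
Ready: B, I and J. B is listed earlier → B.
E, I, J and K are all available; E is listed earlier → E.
I, J and K are all available; I is listed earlier → I.
D now also ready, so the ready set is {D, J, K}; D is listed earlier → D.
J and K are both available; J is listed earlier → J.
K is the only step now ready → K.
G is the only step now ready → G.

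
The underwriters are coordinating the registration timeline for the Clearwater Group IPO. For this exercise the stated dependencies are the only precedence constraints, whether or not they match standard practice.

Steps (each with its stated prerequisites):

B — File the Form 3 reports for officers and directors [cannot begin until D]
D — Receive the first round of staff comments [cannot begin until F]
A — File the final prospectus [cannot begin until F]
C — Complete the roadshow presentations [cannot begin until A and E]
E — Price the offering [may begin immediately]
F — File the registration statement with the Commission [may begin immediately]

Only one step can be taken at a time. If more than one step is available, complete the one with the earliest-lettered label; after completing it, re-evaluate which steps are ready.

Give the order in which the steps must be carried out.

E F A C D B

E and F have no prerequisites; E has the earlier label, so E is first.
That leaves F as the only ready step → F.
Now A and D have their prerequisites met. A has the earlier label, so A next.
C now also ready, so the ready set is {C, D}; C has the earlier label → C.
D needed F, now all done → D.
That leaves B as the only ready step → B.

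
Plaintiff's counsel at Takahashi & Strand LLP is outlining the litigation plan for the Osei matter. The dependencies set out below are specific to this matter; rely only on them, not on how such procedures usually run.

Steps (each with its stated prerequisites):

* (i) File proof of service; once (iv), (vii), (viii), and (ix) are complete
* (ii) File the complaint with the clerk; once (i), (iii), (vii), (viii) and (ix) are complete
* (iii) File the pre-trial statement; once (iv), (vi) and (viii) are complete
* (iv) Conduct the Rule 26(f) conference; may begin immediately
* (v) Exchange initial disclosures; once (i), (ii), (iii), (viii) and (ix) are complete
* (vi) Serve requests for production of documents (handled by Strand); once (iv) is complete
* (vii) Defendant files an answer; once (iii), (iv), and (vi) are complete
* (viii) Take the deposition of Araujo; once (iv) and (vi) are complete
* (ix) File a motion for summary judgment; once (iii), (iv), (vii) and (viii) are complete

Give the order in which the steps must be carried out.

(iv), (vi), (viii), (iii), (vii), (ix), (i), (ii), (v)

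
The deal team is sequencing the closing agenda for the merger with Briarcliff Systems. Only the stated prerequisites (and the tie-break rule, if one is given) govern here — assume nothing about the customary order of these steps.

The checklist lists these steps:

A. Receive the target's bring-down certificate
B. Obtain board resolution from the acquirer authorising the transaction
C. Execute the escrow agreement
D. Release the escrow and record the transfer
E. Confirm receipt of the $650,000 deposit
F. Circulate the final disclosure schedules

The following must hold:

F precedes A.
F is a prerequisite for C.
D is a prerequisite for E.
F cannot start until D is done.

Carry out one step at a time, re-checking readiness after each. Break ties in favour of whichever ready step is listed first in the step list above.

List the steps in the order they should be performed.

B, D, E, F, A, C

Nothing is required for B and D. B is listed earlier → B first.
Next only D has its prerequisites met → D.
E and F are both available; E is listed earlier → E.
F needed D, now all done → F.
A and C are both available; A is listed earlier → A.
C is the only step now ready → C.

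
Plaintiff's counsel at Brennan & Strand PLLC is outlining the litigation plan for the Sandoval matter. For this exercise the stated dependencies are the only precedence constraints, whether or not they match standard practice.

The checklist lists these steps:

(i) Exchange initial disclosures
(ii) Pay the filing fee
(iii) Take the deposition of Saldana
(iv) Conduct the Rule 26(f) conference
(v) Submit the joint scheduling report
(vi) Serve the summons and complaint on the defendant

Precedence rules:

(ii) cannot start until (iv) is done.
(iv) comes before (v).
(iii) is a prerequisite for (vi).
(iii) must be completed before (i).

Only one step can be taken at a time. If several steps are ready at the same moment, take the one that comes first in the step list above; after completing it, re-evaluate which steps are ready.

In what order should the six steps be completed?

Nothing is required for (iii) and (iv). (iii) is listed earlier → (iii) first.
Now (i), (iv) and (vi) have their prerequisites met. (i) is listed earlier, so (i) next.
Now (iv) and (vi) have their prerequisites met. (iv) is listed earlier, so (iv) next.
Ready: (ii), (v) and (vi). (ii) is listed earlier → (ii).
Ready: (v) and (vi). (v) is listed earlier → (v).
That leaves (vi) as the only ready step → (vi).

(iii) → (i) → (iv) → (ii) → (v) → (vi)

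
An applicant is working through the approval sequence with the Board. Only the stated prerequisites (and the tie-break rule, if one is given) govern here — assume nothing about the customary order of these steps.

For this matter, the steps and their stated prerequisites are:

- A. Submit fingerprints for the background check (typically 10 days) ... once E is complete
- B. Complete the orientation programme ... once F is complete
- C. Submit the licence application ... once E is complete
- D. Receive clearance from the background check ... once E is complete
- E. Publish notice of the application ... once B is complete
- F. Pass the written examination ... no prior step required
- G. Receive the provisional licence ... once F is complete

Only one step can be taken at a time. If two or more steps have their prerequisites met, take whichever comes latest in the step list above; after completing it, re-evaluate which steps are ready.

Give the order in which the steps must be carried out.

F is the only step with nothing outstanding, so it goes first.
Now G and B have their prerequisites met. G is listed later, so G next.
B is the only step now ready → B.
That leaves E as the only ready step → E.
D, C and A are all available; D is listed later → D.
Now C and A have their prerequisites met. C is listed later, so C next.
That leaves A as the only ready step → A.

F, G, B, E, D, C, A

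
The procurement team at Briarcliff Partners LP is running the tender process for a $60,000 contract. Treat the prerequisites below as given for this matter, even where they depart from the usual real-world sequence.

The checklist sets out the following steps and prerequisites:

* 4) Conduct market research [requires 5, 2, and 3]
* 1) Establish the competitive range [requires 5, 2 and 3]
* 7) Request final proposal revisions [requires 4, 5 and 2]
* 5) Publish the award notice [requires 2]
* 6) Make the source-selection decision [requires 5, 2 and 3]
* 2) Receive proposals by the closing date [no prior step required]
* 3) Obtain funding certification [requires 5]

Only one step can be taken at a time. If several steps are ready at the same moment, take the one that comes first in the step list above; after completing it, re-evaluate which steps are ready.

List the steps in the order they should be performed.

2 is the only step with nothing outstanding, so it goes first.
5 is the only step now ready → 5.
3 needed 5, now all done → 3.
Ready: 4, 1 and 6. 4 is listed earlier → 4.
Ready: 1, 7 and 6. 1 is listed earlier → 1.
Ready: 7 and 6. 7 is listed earlier → 7.
6 is the only step now ready → 6.

2 → 5 → 3 → 4 → 1 → 7 → 6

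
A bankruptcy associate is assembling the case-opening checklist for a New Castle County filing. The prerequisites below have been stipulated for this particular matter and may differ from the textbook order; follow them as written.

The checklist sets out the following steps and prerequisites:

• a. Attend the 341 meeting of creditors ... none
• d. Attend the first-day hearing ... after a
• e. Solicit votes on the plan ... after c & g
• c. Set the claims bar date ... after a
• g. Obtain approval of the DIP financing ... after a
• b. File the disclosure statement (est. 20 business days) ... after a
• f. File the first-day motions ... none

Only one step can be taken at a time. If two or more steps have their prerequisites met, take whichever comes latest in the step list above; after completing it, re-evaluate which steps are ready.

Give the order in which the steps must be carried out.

f and a have no prerequisites; f is listed later, so f is first.
a is the only step now ready → a.
Ready: b, g, c and d. b is listed later → b.
g, c and d are all available; g is listed later → g.
Ready: c and d. c is listed later → c.
Now e and d have their prerequisites met. e is listed later, so e next.
That leaves d as the only ready step → d.

f, a, b, g, c, e, d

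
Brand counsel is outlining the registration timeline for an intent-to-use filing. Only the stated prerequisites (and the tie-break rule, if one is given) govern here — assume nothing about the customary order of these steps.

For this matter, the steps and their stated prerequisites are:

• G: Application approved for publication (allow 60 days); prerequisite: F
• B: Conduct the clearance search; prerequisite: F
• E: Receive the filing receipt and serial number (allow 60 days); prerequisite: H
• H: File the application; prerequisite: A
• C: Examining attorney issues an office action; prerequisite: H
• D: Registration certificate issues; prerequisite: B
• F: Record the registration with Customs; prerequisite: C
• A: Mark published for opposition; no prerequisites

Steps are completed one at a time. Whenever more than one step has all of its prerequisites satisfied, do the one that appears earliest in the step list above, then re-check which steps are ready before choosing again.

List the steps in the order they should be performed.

A → H → E → C → F → G → B → D

Only A has no prerequisites, so it is first.
H is the only step now ready → H.
Now E and C have their prerequisites met. E is listed earlier, so E next.
Next only C has its prerequisites met → C.
Next only F has its prerequisites met → F.
Ready: G and B. G is listed earlier → G.
That leaves B as the only ready step → B.
D needed B, now all done → D.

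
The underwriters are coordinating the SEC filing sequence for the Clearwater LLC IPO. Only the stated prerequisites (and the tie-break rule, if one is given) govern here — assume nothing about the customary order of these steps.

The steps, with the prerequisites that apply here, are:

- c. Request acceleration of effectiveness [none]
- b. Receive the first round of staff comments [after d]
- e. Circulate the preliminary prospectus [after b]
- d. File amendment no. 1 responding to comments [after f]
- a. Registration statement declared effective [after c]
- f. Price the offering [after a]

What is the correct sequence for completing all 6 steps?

c has no prerequisites → c first.
Next only a has its prerequisites met → a.
Next only f has its prerequisites met → f.
d needed f, now all done → d.
That leaves b as the only ready step → b.
e needed b, now all done → e.

c a f d b e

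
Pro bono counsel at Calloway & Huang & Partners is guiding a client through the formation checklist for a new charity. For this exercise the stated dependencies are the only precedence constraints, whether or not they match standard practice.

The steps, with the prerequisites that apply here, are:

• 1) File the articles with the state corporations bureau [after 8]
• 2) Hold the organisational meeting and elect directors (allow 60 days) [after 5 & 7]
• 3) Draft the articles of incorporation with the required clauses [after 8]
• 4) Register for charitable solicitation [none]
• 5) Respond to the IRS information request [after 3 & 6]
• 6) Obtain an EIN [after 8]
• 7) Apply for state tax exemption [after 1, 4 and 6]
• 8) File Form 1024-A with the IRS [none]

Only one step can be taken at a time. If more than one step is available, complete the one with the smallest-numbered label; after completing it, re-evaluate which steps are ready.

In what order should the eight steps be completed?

4, 8, 1, 3, 6, 5, 7, 2

4 and 8 have no prerequisites; 4 has the earlier label, so 4 is first.
That leaves 8 as the only ready step → 8.
1, 3 and 6 are all available; 1 has the earlier label → 1.
Now 3 and 6 have their prerequisites met. 3 has the earlier label, so 3 next.
6 needed 8, now all done → 6.
Now 5 and 7 have their prerequisites met. 5 has the earlier label, so 5 next.
7 needed 1, 4 and 6, now all done → 7.
Next only 2 has its prerequisites met → 2.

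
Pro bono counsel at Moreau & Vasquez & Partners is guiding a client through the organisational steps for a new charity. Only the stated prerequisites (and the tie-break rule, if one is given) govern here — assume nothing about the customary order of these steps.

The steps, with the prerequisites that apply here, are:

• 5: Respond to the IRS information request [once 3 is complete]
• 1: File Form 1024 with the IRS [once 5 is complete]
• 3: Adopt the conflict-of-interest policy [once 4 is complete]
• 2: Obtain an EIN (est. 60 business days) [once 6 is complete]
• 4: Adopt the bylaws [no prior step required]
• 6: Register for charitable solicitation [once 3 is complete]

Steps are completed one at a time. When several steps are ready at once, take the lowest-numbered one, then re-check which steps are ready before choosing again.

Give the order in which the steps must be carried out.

4 is the only step with nothing outstanding, so it goes first.
3 needed 4, now all done → 3.
Now 5 and 6 have their prerequisites met. 5 has the earlier label, so 5 next.
1 now also ready, so the ready set is {1, 6}; 1 has the earlier label → 1.
6 needed 3, now all done → 6.
Next only 2 has its prerequisites met → 2.

4 → 3 → 5 → 1 → 6 → 2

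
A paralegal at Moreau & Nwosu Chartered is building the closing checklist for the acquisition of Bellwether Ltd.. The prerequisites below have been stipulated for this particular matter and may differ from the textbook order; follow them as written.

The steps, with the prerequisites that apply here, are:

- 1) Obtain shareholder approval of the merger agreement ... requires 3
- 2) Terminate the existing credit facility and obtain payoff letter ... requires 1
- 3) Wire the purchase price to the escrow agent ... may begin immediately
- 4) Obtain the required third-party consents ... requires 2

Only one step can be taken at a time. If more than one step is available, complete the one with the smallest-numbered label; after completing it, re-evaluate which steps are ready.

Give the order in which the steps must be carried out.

3 1 2 4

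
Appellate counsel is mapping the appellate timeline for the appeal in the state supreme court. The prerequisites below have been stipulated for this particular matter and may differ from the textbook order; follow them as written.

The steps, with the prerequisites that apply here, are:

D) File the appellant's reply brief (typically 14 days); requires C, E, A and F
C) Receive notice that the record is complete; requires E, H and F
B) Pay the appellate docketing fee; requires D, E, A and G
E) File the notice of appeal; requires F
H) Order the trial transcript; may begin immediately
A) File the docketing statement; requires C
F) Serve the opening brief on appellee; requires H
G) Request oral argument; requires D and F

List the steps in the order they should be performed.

H, F, E, C, A, D, G, B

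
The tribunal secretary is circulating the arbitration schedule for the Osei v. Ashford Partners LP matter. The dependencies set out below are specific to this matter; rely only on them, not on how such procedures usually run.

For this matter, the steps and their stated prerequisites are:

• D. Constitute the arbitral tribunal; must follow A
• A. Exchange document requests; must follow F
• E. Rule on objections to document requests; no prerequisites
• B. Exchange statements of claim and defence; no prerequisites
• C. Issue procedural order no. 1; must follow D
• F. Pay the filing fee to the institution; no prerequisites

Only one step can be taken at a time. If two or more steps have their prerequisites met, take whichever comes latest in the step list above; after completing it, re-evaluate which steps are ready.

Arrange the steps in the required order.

F, B, E, A, D, C

F, B and E have no prerequisites; F is listed later, so F is first.
Ready: B, E and A. B is listed later → B.
Ready: E and A. E is listed later → E.
Next only A has its prerequisites met → A.
Next only D has its prerequisites met → D.
That leaves C as the only ready step → C.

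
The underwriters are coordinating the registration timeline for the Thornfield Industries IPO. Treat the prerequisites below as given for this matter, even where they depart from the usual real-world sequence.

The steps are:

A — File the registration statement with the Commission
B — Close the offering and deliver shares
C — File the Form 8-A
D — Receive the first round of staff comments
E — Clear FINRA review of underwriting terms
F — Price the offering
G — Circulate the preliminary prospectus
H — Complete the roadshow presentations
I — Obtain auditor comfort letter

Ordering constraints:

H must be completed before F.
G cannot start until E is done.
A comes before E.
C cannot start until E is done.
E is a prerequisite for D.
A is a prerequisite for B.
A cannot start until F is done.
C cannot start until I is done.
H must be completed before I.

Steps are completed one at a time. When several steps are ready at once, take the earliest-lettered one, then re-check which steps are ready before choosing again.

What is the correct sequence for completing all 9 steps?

H, F, A, B, E, D, G, I, C

H has no prerequisites → H first.
Ready: F and I. F has the earlier label → F.
Ready: A and I. A has the earlier label → A.
B and E now also ready, so the ready set is {B, E, I}; B has the earlier label → B.
Ready: E and I. E has the earlier label → E.
D, G and I are all available; D has the earlier label → D.
Ready: G and I. G has the earlier label → G.
I is the only step now ready → I.
C is the only step now ready → C.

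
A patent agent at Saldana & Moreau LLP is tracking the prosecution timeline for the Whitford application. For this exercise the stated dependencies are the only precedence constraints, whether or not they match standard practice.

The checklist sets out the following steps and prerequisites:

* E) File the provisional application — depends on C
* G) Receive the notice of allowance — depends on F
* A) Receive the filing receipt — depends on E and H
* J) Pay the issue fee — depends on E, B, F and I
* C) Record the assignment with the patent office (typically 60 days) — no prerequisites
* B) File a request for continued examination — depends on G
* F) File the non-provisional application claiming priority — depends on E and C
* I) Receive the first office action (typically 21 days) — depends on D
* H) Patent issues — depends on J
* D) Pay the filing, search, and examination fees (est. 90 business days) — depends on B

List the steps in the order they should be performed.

C, E, F, G, B, D, I, J, H, A

C has no prerequisites → C first.
E needed C, now all done → E.
Next only F has its prerequisites met → F.
That leaves G as the only ready step → G.
B needed G, now all done → B.
D needed B, now all done → D.
Next only I has its prerequisites met → I.
That leaves J as the only ready step → J.
H needed J, now all done → H.
Next only A has its prerequisites met → A.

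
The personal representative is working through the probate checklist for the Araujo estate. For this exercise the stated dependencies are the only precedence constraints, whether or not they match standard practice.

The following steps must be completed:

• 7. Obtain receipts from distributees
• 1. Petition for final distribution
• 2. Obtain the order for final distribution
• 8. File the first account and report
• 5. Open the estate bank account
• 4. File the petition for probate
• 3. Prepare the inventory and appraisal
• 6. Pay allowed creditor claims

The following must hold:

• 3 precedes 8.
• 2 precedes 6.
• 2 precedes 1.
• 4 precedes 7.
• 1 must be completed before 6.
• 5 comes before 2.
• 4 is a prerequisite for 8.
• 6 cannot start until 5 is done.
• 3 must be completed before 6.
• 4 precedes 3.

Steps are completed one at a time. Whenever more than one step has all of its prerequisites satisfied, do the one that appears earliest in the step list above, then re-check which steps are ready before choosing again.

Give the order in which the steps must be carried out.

5, 2, 1, 4, 7, 3, 8, 6

5 and 4 have no prerequisites; 5 is listed earlier, so 5 is first.
2 now also ready, so the ready set is {2, 4}; 2 is listed earlier → 2.
Now 1 and 4 have their prerequisites met. 1 is listed earlier, so 1 next.
That leaves 4 as the only ready step → 4.
Now 7 and 3 have their prerequisites met. 7 is listed earlier, so 7 next.
3 is the only step now ready → 3.
Ready: 8 and 6. 8 is listed earlier → 8.
6 needed 1, 2, 5 and 3, now all done → 6.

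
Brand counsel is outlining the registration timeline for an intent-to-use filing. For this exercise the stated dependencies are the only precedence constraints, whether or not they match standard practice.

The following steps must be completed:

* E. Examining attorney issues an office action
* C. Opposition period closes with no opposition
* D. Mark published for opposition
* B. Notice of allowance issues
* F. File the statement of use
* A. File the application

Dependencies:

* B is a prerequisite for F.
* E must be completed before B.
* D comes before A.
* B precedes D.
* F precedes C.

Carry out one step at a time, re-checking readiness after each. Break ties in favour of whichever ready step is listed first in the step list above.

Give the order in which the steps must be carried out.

Only E has no prerequisites, so it is first.
B needed E, now all done → B.
Ready: D and F. D is listed earlier → D.
A now also ready, so the ready set is {F, A}; F is listed earlier → F.
C now also ready, so the ready set is {C, A}; C is listed earlier → C.
Next only A has its prerequisites met → A.

E, B, D, F, C, A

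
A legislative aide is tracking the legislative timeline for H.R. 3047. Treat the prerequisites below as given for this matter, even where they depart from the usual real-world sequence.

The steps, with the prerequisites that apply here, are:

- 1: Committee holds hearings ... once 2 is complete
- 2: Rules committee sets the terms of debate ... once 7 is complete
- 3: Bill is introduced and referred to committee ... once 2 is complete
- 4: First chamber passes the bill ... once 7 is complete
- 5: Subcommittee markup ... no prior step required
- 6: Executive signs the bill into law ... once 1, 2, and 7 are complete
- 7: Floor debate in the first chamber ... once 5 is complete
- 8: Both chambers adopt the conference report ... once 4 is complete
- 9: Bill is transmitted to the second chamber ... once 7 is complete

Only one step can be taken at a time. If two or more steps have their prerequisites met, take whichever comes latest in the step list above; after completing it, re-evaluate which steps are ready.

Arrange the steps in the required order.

5, 7, 9, 4, 8, 2, 3, 1, 6

5 is the only step with nothing outstanding, so it goes first.
7 needed 5, now all done → 7.
Ready: 9, 4 and 2. 9 is listed later → 9.
Now 4 and 2 have their prerequisites met. 4 is listed later, so 4 next.
8 and 2 are both available; 8 is listed later → 8.
2 needed 7, now all done → 2.
Ready: 3 and 1. 3 is listed later → 3.
1 is the only step now ready → 1.
That leaves 6 as the only ready step → 6.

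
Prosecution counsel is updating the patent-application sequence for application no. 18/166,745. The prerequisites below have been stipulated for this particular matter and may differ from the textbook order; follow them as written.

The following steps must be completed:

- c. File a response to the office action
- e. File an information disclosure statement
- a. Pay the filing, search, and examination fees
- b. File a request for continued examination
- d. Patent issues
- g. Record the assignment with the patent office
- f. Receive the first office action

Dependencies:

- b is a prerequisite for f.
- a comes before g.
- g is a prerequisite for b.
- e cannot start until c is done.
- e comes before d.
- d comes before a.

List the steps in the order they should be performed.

c is the only step with nothing outstanding, so it goes first.
e is the only step now ready → e.
Next only d has its prerequisites met → d.
That leaves a as the only ready step → a.
g is the only step now ready → g.
b is the only step now ready → b.
Next only f has its prerequisites met → f.

c, e, d, a, g, b, f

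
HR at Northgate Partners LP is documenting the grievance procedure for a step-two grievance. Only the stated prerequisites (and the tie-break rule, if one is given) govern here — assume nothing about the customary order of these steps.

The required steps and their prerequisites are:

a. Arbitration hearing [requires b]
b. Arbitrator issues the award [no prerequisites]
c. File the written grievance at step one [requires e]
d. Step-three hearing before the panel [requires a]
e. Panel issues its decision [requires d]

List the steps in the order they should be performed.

Only b has no prerequisites, so it is first.
a needed b, now all done → a.
Next only d has its prerequisites met → d.
e needed d, now all done → e.
That leaves c as the only ready step → c.

b, a, d, e, c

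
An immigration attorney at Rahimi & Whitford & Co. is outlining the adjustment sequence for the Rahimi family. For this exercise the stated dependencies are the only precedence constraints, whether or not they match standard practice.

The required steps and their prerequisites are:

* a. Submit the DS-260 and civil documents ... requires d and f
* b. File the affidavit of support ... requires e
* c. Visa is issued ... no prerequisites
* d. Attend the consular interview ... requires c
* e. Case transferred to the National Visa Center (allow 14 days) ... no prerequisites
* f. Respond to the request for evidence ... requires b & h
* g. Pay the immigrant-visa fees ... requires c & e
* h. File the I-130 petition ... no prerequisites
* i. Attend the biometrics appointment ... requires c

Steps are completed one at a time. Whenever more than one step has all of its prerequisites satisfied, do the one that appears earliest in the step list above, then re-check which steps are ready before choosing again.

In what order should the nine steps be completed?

Nothing is required for c, e and h. c is listed earlier → c first.
d, e, h and i are all available; d is listed earlier → d.
Now e, h and i have their prerequisites met. e is listed earlier, so e next.
b, g, h and i are all available; b is listed earlier → b.
Ready: g, h and i. g is listed earlier → g.
h and i are both available; h is listed earlier → h.
Now f and i have their prerequisites met. f is listed earlier, so f next.
a now also ready, so the ready set is {a, i}; a is listed earlier → a.
i is the only step now ready → i.

c → d → e → b → g → h → f → a → i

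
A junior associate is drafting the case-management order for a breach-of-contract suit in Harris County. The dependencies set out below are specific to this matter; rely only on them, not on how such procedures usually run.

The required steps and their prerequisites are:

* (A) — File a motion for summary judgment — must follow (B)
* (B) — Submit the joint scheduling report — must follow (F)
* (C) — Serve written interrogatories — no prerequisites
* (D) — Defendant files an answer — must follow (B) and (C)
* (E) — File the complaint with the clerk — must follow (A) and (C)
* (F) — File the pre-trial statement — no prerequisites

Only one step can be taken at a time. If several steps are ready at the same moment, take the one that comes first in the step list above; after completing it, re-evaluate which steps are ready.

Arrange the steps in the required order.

(C) and (F) have no prerequisites; (C) is listed earlier, so (C) is first.
That leaves (F) as the only ready step → (F).
(B) needed (F), now all done → (B).
(A) and (D) are both available; (A) is listed earlier → (A).
(D) and (E) are both available; (D) is listed earlier → (D).
(E) needed (A) and (C), now all done → (E).

(C) (F) (B) (A) (D) (E)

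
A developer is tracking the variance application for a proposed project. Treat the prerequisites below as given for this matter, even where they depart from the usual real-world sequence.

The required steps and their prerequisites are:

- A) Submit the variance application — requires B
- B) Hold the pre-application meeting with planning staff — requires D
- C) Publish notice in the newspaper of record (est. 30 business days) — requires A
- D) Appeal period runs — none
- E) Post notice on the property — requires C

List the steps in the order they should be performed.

D has no prerequisites → D first.
B needed D, now all done → B.
Next only A has its prerequisites met → A.
That leaves C as the only ready step → C.
Next only E has its prerequisites met → E.

D → B → A → C → E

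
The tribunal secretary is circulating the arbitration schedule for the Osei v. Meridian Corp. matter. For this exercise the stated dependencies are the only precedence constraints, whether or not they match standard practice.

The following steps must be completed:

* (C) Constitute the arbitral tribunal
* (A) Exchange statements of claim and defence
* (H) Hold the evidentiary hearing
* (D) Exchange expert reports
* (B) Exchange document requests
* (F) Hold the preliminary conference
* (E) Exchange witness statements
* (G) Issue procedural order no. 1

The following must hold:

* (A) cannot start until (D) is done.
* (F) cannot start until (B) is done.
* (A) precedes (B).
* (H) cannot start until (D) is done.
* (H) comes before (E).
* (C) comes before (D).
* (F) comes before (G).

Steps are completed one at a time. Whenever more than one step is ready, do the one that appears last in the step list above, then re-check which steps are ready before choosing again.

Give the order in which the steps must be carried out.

(C) (D) (H) (E) (A) (B) (F) (G)

(C) is the only step with nothing outstanding, so it goes first.
That leaves (D) as the only ready step → (D).
Now (H) and (A) have their prerequisites met. (H) is listed later, so (H) next.
(E) now also ready, so the ready set is {(E), (A)}; (E) is listed later → (E).
(A) needed (D), now all done → (A).
Next only (B) has its prerequisites met → (B).
(F) is the only step now ready → (F).
(G) needed (F), now all done → (G).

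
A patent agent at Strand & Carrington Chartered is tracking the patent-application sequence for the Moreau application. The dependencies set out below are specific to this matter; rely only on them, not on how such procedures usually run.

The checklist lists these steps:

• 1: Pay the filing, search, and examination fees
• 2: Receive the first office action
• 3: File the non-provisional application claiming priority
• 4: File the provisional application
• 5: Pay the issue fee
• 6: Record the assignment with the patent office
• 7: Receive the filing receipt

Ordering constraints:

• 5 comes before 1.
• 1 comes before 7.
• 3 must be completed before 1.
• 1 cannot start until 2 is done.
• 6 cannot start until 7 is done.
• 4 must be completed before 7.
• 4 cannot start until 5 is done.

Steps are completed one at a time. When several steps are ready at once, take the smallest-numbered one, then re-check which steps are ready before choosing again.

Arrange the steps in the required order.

2, 3 and 5 have no prerequisites; 2 has the earlier label, so 2 is first.
3 and 5 are both available; 3 has the earlier label → 3.
Next only 5 has its prerequisites met → 5.
Ready: 1 and 4. 1 has the earlier label → 1.
That leaves 4 as the only ready step → 4.
7 is the only step now ready → 7.
Next only 6 has its prerequisites met → 6.

2, 3, 5, 1, 4, 7, 6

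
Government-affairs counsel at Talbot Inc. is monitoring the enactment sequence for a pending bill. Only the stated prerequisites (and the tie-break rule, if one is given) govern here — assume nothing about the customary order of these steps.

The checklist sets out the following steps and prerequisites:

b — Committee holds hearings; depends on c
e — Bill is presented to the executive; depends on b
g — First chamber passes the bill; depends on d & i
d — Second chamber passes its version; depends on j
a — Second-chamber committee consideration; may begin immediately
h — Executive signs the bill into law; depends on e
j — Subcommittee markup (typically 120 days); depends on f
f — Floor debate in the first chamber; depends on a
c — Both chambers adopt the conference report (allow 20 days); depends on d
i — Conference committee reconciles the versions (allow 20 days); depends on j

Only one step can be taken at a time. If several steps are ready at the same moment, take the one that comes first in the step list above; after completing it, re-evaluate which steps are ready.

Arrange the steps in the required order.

a has no prerequisites → a first.
f needed a, now all done → f.
j needed f, now all done → j.
Ready: d and i. d is listed earlier → d.
c now also ready, so the ready set is {c, i}; c is listed earlier → c.
b now also ready, so the ready set is {b, i}; b is listed earlier → b.
e now also ready, so the ready set is {e, i}; e is listed earlier → e.
h now also ready, so the ready set is {h, i}; h is listed earlier → h.
Next only i has its prerequisites met → i.
That leaves g as the only ready step → g.

a, f, j, d, c, b, e, h, i, g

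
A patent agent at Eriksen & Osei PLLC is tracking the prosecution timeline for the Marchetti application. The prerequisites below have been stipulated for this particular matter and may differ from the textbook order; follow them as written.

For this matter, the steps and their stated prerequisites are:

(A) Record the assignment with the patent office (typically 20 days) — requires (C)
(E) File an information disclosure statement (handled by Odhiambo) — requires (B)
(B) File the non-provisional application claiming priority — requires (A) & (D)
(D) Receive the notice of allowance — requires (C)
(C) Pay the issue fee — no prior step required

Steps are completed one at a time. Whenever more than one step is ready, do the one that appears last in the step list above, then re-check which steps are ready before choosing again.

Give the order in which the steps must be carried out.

(C) → (D) → (A) → (B) → (E)

(C) has no prerequisites → (C) first.
Ready: (D) and (A). (D) is listed later → (D).
(A) is the only step now ready → (A).
(B) is the only step now ready → (B).
(E) needed (B), now all done → (E).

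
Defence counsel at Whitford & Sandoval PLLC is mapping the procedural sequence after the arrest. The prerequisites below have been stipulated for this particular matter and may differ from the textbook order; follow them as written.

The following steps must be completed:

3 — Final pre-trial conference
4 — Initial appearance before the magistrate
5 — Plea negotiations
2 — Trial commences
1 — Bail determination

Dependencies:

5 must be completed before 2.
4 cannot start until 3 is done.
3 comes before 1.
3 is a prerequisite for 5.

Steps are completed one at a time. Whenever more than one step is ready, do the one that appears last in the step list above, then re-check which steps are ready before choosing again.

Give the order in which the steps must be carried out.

3, 1, 5, 2, 4

3 is the only step with nothing outstanding, so it goes first.
1, 5 and 4 are all available; 1 is listed later → 1.
Now 5 and 4 have their prerequisites met. 5 is listed later, so 5 next.
2 now also ready, so the ready set is {2, 4}; 2 is listed later → 2.
4 needed 3, now all done → 4.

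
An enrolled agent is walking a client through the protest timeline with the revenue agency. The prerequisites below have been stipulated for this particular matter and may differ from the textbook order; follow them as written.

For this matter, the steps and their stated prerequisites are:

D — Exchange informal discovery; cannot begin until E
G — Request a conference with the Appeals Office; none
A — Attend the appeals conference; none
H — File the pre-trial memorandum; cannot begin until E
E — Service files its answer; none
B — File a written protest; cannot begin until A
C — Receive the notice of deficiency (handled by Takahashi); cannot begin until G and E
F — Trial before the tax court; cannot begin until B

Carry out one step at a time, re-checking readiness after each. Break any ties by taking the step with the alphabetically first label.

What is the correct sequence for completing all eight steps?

A, B, E, D, F, G, C, H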